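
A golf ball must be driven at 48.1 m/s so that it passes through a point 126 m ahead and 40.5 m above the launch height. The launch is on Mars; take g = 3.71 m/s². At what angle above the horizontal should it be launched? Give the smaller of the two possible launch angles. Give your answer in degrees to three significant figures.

Trajectory: y = x tanθ − g x² (1 + tan²θ)/(2v₀²). With x = 126, y = 40.5, v₀ = 48.1, g = 3.71:
12.73 tan²θ − 126 tanθ + (53.23) = 0.
tanθ = [126 ± √(126² − 4 × 12.73 × (53.23))] / (2 × 12.73) = (126 ± 114.7) / 25.46, giving tanθ = 0.4422 or 9.456.
θ = 23.86° or 83.96°; the smaller is 23.86°.

23.9°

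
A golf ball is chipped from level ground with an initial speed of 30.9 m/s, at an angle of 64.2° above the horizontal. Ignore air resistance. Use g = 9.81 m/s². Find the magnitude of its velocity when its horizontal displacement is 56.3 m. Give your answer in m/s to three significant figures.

18.9 m/s

Horizontal component vₓ = 30.90 cos 64.2° = 13.45 m/s; vertical v_y0 = 30.90 sin 64.2° = 27.82 m/s.
At x = 56.3 m, t = x/vₓ = 56.3/13.45 = 4.186 s.
Vertical velocity there: v_y = v_y0 − g t = 27.82 − 9.81 × 4.186 = −13.25 m/s.
Speed: √(vₓ² + v_y²) = √(13.45² + 13.25²) = 18.88 m/s.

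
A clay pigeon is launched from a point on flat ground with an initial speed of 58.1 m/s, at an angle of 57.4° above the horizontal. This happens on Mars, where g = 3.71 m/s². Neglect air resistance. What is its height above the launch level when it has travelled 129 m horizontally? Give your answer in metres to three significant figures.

170 m

Components: vₓ = 58.10 cos 57.4° = 31.30 m/s, v_y0 = 58.10 sin 57.4° = 48.95 m/s.
At x = 129 m, t = x/vₓ = 129/31.30 = 4.121 s.
Height: y = v_y0 t − ½ g t² = 48.95 × 4.121 − 1.855 × 4.121² = 201.7 − 31.50 = 170.2 m.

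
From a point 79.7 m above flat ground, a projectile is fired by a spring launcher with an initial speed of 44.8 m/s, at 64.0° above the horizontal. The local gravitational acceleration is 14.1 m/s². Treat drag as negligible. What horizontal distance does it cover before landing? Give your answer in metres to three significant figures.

143 m

vₓ = 44.80 cos 64.0° = 19.64 m/s; v_y0 = 44.80 sin 64.0° = 40.27 m/s.
The projectile lands when y = 79.7 + (40.27) t − ½·14.1·t² = 0. Positive root: t = (40.27 + √(40.27² + 2·14.1·79.7)) / 14.1 = (40.27 + 62.20) / 14.1 = 7.267 s.
Horizontal distance: R = vₓ t = 19.64 × 7.267 = 142.7 m.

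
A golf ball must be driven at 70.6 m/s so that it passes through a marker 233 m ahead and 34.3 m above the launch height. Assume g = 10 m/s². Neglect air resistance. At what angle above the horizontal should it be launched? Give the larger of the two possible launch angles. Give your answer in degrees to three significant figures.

75.5°

Trajectory: y = x tanθ − g x² (1 + tan²θ)/(2v₀²). With x = 233, y = 34.3, v₀ = 70.6, g = 10.0:
54.46 tan²θ − 233 tanθ + (88.76) = 0.
tanθ = [233 ± √(233² − 4 × 54.46 × (88.76))] / (2 × 54.46) = (233 ± 187.0) / 108.9, giving tanθ = 0.4227 or 3.856.
θ = 22.91° or 75.46°; the larger is 75.46°.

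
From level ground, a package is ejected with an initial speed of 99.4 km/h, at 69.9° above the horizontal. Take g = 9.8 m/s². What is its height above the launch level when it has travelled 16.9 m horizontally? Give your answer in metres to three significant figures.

30.6 m

Convert: 99.4 km/h = 99.4/3.6 = 27.61 m/s.
Horizontal component vₓ = 27.61 cos 69.9° = 9.489 m/s; vertical v_y0 = 27.61 sin 69.9° = 25.93 m/s.
x = vₓ t ⇒ t = 16.9/9.489 = 1.781 s.
Height: y = v_y0 t − ½ g t² = 25.93 × 1.781 − 4.900 × 1.781² = 46.18 − 15.54 = 30.64 m.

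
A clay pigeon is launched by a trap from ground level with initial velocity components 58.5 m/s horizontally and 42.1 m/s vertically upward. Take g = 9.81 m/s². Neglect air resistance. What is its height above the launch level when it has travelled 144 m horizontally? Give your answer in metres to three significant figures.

Time to reach x = 144 m: t = x/vₓ = 144/58.50 = 2.462 s.
Height: y = v_y0 t − ½ g t² = 42.10 × 2.462 − 4.905 × 2.462² = 103.6 − 29.72 = 73.91 m.

73.9 m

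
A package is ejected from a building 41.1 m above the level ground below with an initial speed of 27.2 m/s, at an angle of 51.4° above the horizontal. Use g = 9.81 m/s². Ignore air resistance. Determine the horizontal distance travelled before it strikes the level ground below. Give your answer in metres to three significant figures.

Resolve: vₓ = 27.20 cos 51.4° = 16.97 m/s and v_y0 = 27.20 sin 51.4° = 21.26 m/s.
With up positive and y = 0 at the ground: y(t) = 41.1 + (21.26) t − 4.905 t². Setting y = 0 and taking the positive root: t = [21.26 + √(21.26² + 2·9.81·41.1)] / 9.81 = (21.26 + 35.47) / 9.81 = 5.783 s.
Horizontal distance: R = vₓ t = 16.97 × 5.783 = 98.13 m.

98.1 m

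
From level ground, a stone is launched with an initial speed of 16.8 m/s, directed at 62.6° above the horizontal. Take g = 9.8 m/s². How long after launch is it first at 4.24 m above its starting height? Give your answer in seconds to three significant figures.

Resolve: vₓ = 16.80 cos 62.6° = 7.731 m/s and v_y0 = 16.80 sin 62.6° = 14.92 m/s.
Height y(t) = 14.92 t − 4.900 t² = 4.24 gives 4.900 t² − 14.92 t + 4.24 = 0.
Quadratic formula: t = (14.92 ± √139.36) / 9.80 = (14.92 ± 11.81) / 9.80 → t = 0.3174 s or 2.727 s.
The first (ascending) time is 0.3174 s.

0.317 s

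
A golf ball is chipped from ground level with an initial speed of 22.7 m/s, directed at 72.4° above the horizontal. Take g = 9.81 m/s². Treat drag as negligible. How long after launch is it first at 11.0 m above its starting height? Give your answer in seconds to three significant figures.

0.586 s

Resolve: vₓ = 22.70 cos 72.4° = 6.864 m/s and v_y0 = 22.70 sin 72.4° = 21.64 m/s.
Require v_y0 t − ½ g t² = 11.0, i.e. 4.905 t² − 21.64 t + 11.0 = 0.
t = [21.64 ± √(21.64² − 2·9.81·11.0)] / 9.81 = (21.64 ± 15.89) / 9.81, so t = 0.5863 s or t = 3.825 s.
The first (ascending) time is 0.5863 s.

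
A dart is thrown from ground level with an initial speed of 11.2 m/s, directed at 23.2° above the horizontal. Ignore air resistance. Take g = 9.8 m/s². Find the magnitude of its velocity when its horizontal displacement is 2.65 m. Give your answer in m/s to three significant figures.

10.5 m/s

Components: vₓ = 11.20 cos 23.2° = 10.29 m/s, v_y0 = 11.20 sin 23.2° = 4.412 m/s.
x = vₓ t ⇒ t = 2.65/10.29 = 0.2574 s.
Vertical velocity there: v_y = v_y0 − g t = 4.412 − 9.80 × 0.2574 = 1.889 m/s.
Speed: √(vₓ² + v_y²) = √(10.29² + 1.889²) = 10.47 m/s.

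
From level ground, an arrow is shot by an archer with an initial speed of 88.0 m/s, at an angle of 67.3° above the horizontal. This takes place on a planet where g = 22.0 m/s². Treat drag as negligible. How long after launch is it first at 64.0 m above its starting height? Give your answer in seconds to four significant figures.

Resolve: vₓ = 88.00 cos 67.3° = 33.96 m/s and v_y0 = 88.00 sin 67.3° = 81.18 m/s.
Require v_y0 t − ½ g t² = 64.0, i.e. 11.00 t² − 81.18 t + 64.0 = 0.
Quadratic formula: t = (81.18 ± √3774.7) / 22.0 = (81.18 ± 61.44) / 22.0 → t = 0.8975 s or 6.483 s.
The first (ascending) time is 0.8975 s.

0.8975 s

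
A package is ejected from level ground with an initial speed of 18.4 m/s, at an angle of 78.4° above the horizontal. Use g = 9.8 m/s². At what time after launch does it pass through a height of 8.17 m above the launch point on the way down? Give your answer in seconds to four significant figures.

Components: vₓ = 18.40 cos 78.4° = 3.700 m/s, v_y0 = 18.40 sin 78.4° = 18.02 m/s.
Height y(t) = 18.02 t − 4.900 t² = 8.17 gives 4.900 t² − 18.02 t + 8.17 = 0.
Quadratic formula: t = (18.02 ± √164.74) / 9.80 = (18.02 ± 12.84) / 9.80 → t = 0.5295 s or 3.149 s.
The descending-branch root is 3.149 s.

3.149 s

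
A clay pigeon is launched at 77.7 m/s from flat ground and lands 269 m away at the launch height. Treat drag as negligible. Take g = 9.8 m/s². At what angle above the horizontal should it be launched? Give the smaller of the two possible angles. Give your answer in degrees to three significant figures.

R = v₀² sin 2θ / g gives sin 2θ = gR/v₀² = 9.80·269/77.7² = 0.4367.
2θ = 25.89° or 180° − 25.89° = 154.1°, so θ = 12.95° or 77.05°.
The smaller angle is 12.95°.

12.9°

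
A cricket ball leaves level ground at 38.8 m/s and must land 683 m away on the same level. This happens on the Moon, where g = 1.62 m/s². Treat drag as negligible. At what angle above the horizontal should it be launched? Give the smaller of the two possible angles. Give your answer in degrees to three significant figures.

R = v₀² sin 2θ / g gives sin 2θ = gR/v₀² = 1.62·683/38.8² = 0.7350.
2θ = 47.31° or 180° − 47.31° = 132.7°, so θ = 23.65° or 66.35°.
The smaller angle is 23.65°.

23.7°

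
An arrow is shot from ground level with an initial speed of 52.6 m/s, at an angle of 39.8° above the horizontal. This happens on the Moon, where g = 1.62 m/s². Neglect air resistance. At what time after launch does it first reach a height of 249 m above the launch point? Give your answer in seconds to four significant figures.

9.623 s

vₓ = 52.60 cos 39.8° = 40.41 m/s; v_y0 = 52.60 sin 39.8° = 33.67 m/s.
Require v_y0 t − ½ g t² = 249, i.e. 0.8100 t² − 33.67 t + 249 = 0.
Quadratic formula: t = (33.67 ± √326.89) / 1.62 = (33.67 ± 18.08) / 1.62 → t = 9.623 s or 31.94 s.
The first (ascending) time is 9.623 s.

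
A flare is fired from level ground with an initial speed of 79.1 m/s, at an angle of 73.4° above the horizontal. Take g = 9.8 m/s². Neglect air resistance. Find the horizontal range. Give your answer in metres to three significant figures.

350 m

Horizontal component vₓ = 79.10 cos 73.4° = 22.60 m/s; vertical v_y0 = 79.10 sin 73.4° = 75.80 m/s.
Flight time T = 2 v_y0 / g = 15.47 s.
Range: R = vₓ T = 22.60 × 15.47 = 349.6 m.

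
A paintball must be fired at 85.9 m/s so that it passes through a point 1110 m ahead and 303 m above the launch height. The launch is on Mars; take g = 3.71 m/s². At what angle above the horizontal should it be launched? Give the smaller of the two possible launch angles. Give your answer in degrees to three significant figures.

34.3°

Trajectory: y = x tanθ − g x² (1 + tan²θ)/(2v₀²). With x = 1110, y = 303, v₀ = 85.9, g = 3.71:
309.7 tan²θ − 1110 tanθ + (612.7) = 0.
tanθ = [1110 ± √(1110² − 4 × 309.7 × (612.7))] / (2 × 309.7) = (1110 ± 687.7) / 619.5, giving tanθ = 0.6817 or 2.902.
θ = 34.28° or 70.99°; the smaller is 34.28°.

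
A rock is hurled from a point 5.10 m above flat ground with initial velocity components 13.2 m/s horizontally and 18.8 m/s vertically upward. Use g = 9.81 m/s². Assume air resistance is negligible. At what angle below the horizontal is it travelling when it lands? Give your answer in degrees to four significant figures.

Vertical motion (up positive, ground at y = 0): 4.905 t² − (18.80) t − 5.10 = 0, so t = (18.80 + √(18.80² + 2·9.81·5.10)) / 9.81 = (18.80 + 21.30) / 9.81 = 4.087 s.
At impact: v_y = v_y0 − g t = −21.30 m/s; vₓ = 13.20 m/s.
Angle below horizontal: arctan(|v_y|/vₓ) = arctan(21.30/13.20) = 58.21°.

58.21°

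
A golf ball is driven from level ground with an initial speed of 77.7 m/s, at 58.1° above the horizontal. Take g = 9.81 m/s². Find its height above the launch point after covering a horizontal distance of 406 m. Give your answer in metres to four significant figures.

Components: vₓ = 77.70 cos 58.1° = 41.06 m/s, v_y0 = 77.70 sin 58.1° = 65.97 m/s.
At x = 406 m, t = x/vₓ = 406/41.06 = 9.888 s.
Height: y = v_y0 t − ½ g t² = 65.97 × 9.888 − 4.905 × 9.888² = 652.3 − 479.6 = 172.7 m.

172.7 m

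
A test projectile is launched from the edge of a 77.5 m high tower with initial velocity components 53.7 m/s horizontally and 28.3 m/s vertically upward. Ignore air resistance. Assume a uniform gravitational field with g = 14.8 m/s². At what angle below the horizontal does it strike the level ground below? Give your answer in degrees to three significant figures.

46.0°

With up positive and y = 0 at the ground: y(t) = 77.5 + (28.30) t − 7.400 t². Setting y = 0 and taking the positive root: t = [28.30 + √(28.30² + 2·14.8·77.5)] / 14.8 = (28.30 + 55.63) / 14.8 = 5.671 s.
At impact: v_y = v_y0 − g t = −55.63 m/s; vₓ = 53.70 m/s.
Angle below horizontal: arctan(|v_y|/vₓ) = arctan(55.63/53.70) = 46.01°.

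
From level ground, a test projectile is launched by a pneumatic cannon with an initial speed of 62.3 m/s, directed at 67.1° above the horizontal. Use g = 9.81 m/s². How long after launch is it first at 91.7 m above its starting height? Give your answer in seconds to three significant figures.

1.91 s

Resolve: vₓ = 62.30 cos 67.1° = 24.24 m/s and v_y0 = 62.30 sin 67.1° = 57.39 m/s.
Set y = v_y0 t − ½ g t² = 91.7: 4.905 t² − 57.39 t + 91.7 = 0.
Quadratic formula: t = (57.39 ± √1494.4) / 9.81 = (57.39 ± 38.66) / 9.81 → t = 1.909 s or 9.791 s.
The first (ascending) time is 1.909 s.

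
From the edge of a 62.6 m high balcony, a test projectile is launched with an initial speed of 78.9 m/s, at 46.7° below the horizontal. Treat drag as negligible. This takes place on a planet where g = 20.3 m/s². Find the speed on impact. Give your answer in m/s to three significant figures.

Resolve: vₓ = 78.90 cos 46.7° = 54.11 m/s and v_y0 = −57.42 m/s (downward).
Vertical motion (up positive, ground at y = 0): 10.15 t² − (−57.42) t − 62.6 = 0, so t = (−57.42 + √(57.42² + 2·20.3·62.6)) / 20.3 = (−57.42 + 76.41) / 20.3 = 0.9355 s.
Vertical velocity at impact: v_y = v_y0 − g t = −57.42 − 20.3 × 0.9355 = −76.41 m/s.
Speed: |v| = √(vₓ² + v_y²) = √(54.11² + 76.41²) = 93.63 m/s.

93.6 m/s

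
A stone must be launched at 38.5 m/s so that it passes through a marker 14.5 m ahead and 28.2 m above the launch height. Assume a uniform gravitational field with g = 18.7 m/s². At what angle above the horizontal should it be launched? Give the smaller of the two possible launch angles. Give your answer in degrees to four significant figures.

69.72°

Trajectory: y = x tanθ − g x² (1 + tan²θ)/(2v₀²). With x = 14.5, y = 28.2, v₀ = 38.5, g = 18.7:
1.326 tan²θ − 14.5 tanθ + (29.53) = 0.
tanθ = [14.5 ± √(14.5² − 4 × 1.326 × (29.53))] / (2 × 1.326) = (14.5 ± 7.322) / 2.653, giving tanθ = 2.706 or 8.227.
θ = 69.72° or 83.07°; the smaller is 69.72°.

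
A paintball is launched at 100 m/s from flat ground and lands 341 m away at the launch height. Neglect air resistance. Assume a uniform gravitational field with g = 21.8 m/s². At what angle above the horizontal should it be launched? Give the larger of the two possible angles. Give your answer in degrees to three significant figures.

66.0°

Level-ground range R = v₀² sin(2θ)/g ⇒ sin(2θ) = gR/v₀² = 21.8 × 341 / 100² = 0.7434.
2θ = 48.02° or 180° − 48.02° = 132.0°, so θ = 24.01° or 65.99°.
The larger angle is 65.99°.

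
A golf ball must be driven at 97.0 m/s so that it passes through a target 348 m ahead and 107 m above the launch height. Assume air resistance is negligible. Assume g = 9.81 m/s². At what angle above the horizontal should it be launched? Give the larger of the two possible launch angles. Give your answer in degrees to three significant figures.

78.6°

Trajectory: y = x tanθ − g x² (1 + tan²θ)/(2v₀²). With x = 348, y = 107, v₀ = 97.0, g = 9.81:
63.13 tan²θ − 348 tanθ + (170.1) = 0.
tanθ = [348 ± √(348² − 4 × 63.13 × (170.1))] / (2 × 63.13) = (348 ± 279.5) / 126.3, giving tanθ = 0.5422 or 4.970.
θ = 28.47° or 78.62°; the larger is 78.62°.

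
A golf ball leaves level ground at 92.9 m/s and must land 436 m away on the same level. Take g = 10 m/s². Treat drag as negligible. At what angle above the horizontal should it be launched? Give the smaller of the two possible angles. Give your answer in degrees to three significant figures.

Level-ground range R = v₀² sin(2θ)/g ⇒ sin(2θ) = gR/v₀² = 10.0 × 436 / 92.9² = 0.5052.
2θ = 30.34° or 180° − 30.34° = 149.7°, so θ = 15.17° or 74.83°.
The smaller angle is 15.17°.

15.2°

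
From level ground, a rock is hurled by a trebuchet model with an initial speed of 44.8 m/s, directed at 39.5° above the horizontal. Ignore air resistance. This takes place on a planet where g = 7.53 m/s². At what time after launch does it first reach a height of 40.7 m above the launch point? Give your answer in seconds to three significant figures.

1.91 s

Horizontal component vₓ = 44.80 cos 39.5° = 34.57 m/s; vertical v_y0 = 44.80 sin 39.5° = 28.50 m/s.
Require v_y0 t − ½ g t² = 40.7, i.e. 3.765 t² − 28.50 t + 40.7 = 0.
t = [28.50 ± √(28.50² − 2·7.53·40.7)] / 7.53 = (28.50 ± 14.11) / 7.53, so t = 1.911 s or t = 5.658 s.
The first (ascending) time is 1.911 s.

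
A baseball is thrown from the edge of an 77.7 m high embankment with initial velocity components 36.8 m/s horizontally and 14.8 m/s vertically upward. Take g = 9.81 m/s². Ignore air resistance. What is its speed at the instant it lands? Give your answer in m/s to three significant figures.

55.7 m/s

The projectile lands when y = 77.7 + (14.80) t − ½·9.81·t² = 0. Positive root: t = (14.80 + √(14.80² + 2·9.81·77.7)) / 9.81 = (14.80 + 41.76) / 9.81 = 5.765 s.
Vertical velocity at impact: v_y = v_y0 − g t = 14.80 − 9.81 × 5.765 = −41.76 m/s.
Speed: |v| = √(vₓ² + v_y²) = √(36.80² + 41.76²) = 55.66 m/s.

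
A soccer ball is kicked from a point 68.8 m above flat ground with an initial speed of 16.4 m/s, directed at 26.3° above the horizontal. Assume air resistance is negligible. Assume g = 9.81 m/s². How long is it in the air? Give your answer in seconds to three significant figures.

vₓ = 16.40 cos 26.3° = 14.70 m/s; v_y0 = 16.40 sin 26.3° = 7.266 m/s.
With up positive and y = 0 at the ground: y(t) = 68.8 + (7.266) t − 4.905 t². Setting y = 0 and taking the positive root: t = [7.266 + √(7.266² + 2·9.81·68.8)] / 9.81 = (7.266 + 37.45) / 9.81 = 4.558 s.

4.56 s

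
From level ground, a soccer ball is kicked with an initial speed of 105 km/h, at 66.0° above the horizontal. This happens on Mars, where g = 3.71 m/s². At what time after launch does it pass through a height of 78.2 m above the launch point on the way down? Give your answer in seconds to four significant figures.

10.25 s

Convert: 105 km/h = 105/3.6 = 29.17 m/s.
Components: vₓ = 29.17 cos 66.0° = 11.86 m/s, v_y0 = 29.17 sin 66.0° = 26.65 m/s.
Set y = v_y0 t − ½ g t² = 78.2: 1.855 t² − 26.65 t + 78.2 = 0.
Quadratic formula: t = (26.65 ± √129.72) / 3.71 = (26.65 ± 11.39) / 3.71 → t = 4.112 s or 10.25 s.
The descending-branch root is 10.25 s.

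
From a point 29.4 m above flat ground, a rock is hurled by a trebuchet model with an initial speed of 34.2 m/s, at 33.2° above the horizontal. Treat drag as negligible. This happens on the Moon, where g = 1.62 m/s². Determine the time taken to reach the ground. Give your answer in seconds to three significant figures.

24.6 s

Components: vₓ = 34.20 cos 33.2° = 28.62 m/s, v_y0 = 34.20 sin 33.2° = 18.73 m/s.
Vertical motion (up positive, ground at y = 0): 0.8100 t² − (18.73) t − 29.4 = 0, so t = (18.73 + √(18.73² + 2·1.62·29.4)) / 1.62 = (18.73 + 21.12) / 1.62 = 24.60 s.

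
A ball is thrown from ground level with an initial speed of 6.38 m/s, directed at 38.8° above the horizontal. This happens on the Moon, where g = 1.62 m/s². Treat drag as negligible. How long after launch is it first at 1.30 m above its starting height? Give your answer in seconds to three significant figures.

Resolve: vₓ = 6.380 cos 38.8° = 4.972 m/s and v_y0 = 6.380 sin 38.8° = 3.998 m/s.
Require v_y0 t − ½ g t² = 1.30, i.e. 0.8100 t² − 3.998 t + 1.30 = 0.
t = [3.998 ± √(3.998² − 2·1.62·1.30)] / 1.62 = (3.998 ± 3.431) / 1.62, so t = 0.3500 s or t = 4.585 s.
The first (ascending) time is 0.3500 s.

0.350 s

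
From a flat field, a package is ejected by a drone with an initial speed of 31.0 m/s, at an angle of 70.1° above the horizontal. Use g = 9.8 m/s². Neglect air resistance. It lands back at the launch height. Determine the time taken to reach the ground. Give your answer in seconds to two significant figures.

Resolve: vₓ = 31.00 cos 70.1° = 10.55 m/s and v_y0 = 31.00 sin 70.1° = 29.15 m/s.
It returns to y = 0 when t = 2 v_y0 / g = 2(29.15)/9.80 = 5.949 s.

5.9 s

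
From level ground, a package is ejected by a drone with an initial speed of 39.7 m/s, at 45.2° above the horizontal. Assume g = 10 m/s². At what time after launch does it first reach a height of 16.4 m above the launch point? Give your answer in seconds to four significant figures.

0.6593 s

Resolve: vₓ = 39.70 cos 45.2° = 27.97 m/s and v_y0 = 39.70 sin 45.2° = 28.17 m/s.
Require v_y0 t − ½ g t² = 16.4, i.e. 5.000 t² − 28.17 t + 16.4 = 0.
Quadratic formula: t = (28.17 ± √465.55) / 10.0 = (28.17 ± 21.58) / 10.0 → t = 0.6593 s or 4.975 s.
The first (ascending) time is 0.6593 s.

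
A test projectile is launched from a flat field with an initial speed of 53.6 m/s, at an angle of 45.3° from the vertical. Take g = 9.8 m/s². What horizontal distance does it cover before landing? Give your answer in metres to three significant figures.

Horizontal component vₓ = 53.60 sin 45.3° = 38.10 m/s; vertical v_y0 = 53.60 cos 45.3° = 37.70 m/s.
Time aloft: T = 2 v_y0 / g = 2 × 37.70 / 9.80 = 7.694 s.
Range: R = vₓ T = 38.10 × 7.694 = 293.1 m.

293 m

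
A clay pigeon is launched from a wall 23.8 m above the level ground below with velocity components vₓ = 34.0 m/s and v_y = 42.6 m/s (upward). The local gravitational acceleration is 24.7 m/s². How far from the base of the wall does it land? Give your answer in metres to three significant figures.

With up positive and y = 0 at the ground: y(t) = 23.8 + (42.60) t − 12.35 t². Setting y = 0 and taking the positive root: t = [42.60 + √(42.60² + 2·24.7·23.8)] / 24.7 = (42.60 + 54.69) / 24.7 = 3.939 s.
Horizontal distance: R = vₓ t = 34.00 × 3.939 = 133.9 m.

134 m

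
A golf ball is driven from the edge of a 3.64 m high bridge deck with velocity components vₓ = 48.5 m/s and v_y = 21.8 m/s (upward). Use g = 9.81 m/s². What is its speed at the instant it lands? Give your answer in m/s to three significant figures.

53.8 m/s

With up positive and y = 0 at the ground: y(t) = 3.64 + (21.80) t − 4.905 t². Setting y = 0 and taking the positive root: t = [21.80 + √(21.80² + 2·9.81·3.64)] / 9.81 = (21.80 + 23.38) / 9.81 = 4.606 s.
Vertical velocity at impact: v_y = v_y0 − g t = 21.80 − 9.81 × 4.606 = −23.38 m/s.
Speed: |v| = √(vₓ² + v_y²) = √(48.50² + 23.38²) = 53.84 m/s.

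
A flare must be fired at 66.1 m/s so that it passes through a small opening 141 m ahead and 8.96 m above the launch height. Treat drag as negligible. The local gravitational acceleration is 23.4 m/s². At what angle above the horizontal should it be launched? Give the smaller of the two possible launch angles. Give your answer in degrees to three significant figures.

Trajectory: y = x tanθ − g x² (1 + tan²θ)/(2v₀²). With x = 141, y = 8.96, v₀ = 66.1, g = 23.4:
53.24 tan²θ − 141 tanθ + (62.20) = 0.
tanθ = [141 ± √(141² − 4 × 53.24 × (62.20))] / (2 × 53.24) = (141 ± 81.46) / 106.5, giving tanθ = 0.5592 or 2.089.
θ = 29.21° or 64.42°; the smaller is 29.21°.

29.2°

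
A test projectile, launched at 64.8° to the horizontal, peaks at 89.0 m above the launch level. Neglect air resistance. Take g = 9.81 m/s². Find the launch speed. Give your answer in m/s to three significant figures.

At the peak v_y = 0, so v_y0 = √(2gH) = √(2 × 9.81 × 89.0) = 41.79 m/s.
v_y0 = v₀ sin θ ⇒ v₀ = 41.79 / sin 64.8° = 46.18 m/s.

46.2 m/s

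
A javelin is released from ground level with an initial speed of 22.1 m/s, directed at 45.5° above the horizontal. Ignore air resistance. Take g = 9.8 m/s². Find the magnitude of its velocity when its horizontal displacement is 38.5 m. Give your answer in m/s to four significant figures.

Resolve: vₓ = 22.10 cos 45.5° = 15.49 m/s and v_y0 = 22.10 sin 45.5° = 15.76 m/s.
Time to reach x = 38.5 m: t = x/vₓ = 38.5/15.49 = 2.485 s.
Vertical velocity there: v_y = v_y0 − g t = 15.76 − 9.80 × 2.485 = −8.595 m/s.
Speed: √(vₓ² + v_y²) = √(15.49² + 8.595²) = 17.71 m/s.

17.71 m/s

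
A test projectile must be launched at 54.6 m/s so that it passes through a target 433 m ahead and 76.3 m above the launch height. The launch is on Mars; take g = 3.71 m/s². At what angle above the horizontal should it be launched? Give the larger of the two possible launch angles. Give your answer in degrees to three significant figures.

72.6°

Trajectory: y = x tanθ − g x² (1 + tan²θ)/(2v₀²). With x = 433, y = 76.3, v₀ = 54.6, g = 3.71:
116.7 tan²θ − 433 tanθ + (193.0) = 0.
tanθ = [433 ± √(433² − 4 × 116.7 × (193.0))] / (2 × 116.7) = (433 ± 312.2) / 233.3, giving tanθ = 0.5179 or 3.194.
θ = 27.38° or 72.61°; the larger is 72.61°.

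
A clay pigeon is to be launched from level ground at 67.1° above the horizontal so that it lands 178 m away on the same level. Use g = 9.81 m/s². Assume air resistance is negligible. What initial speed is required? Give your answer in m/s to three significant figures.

Level-ground range: R = v₀² sin(2θ)/g, so v₀ = √(gR / sin 2θ).
v₀ = √(9.81 × 178 / sin 134.2°) = √(1746 / 0.7169) = √2435.7 = 49.35 m/s.

49.4 m/s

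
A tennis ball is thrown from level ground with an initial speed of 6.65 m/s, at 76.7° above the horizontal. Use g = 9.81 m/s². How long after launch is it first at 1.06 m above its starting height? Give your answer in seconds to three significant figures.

0.192 s

Horizontal component vₓ = 6.650 cos 76.7° = 1.530 m/s; vertical v_y0 = 6.650 sin 76.7° = 6.472 m/s.
Set y = v_y0 t − ½ g t² = 1.06: 4.905 t² − 6.472 t + 1.06 = 0.
t = [6.472 ± √(6.472² − 2·9.81·1.06)] / 9.81 = (6.472 ± 4.592) / 9.81, so t = 0.1916 s or t = 1.128 s.
The first (ascending) time is 0.1916 s.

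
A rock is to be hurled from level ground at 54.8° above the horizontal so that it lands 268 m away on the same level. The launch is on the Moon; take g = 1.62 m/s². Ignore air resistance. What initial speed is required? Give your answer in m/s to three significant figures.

On level ground R = v₀² sin 2θ / g ⇒ v₀ = √(gR / sin 2θ).
v₀ = √(1.62 × 268 / sin 109.6°) = √(434.2 / 0.9421) = √460.86 = 21.47 m/s.

21.5 m/s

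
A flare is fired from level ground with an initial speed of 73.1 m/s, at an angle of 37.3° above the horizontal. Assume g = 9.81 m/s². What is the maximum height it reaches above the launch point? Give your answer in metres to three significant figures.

Components: vₓ = 73.10 cos 37.3° = 58.15 m/s, v_y0 = 73.10 sin 37.3° = 44.30 m/s.
Maximum height: H = v_y0² / (2g) = 44.30² / (2 × 9.81) = 100.0 m.

100 m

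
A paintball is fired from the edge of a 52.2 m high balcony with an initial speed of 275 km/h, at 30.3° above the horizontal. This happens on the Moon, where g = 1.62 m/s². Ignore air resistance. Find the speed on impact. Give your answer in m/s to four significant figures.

77.49 m/s

Convert: 275 km/h = 275/3.6 = 76.39 m/s.
vₓ = 76.39 cos 30.3° = 65.95 m/s; v_y0 = 76.39 sin 30.3° = 38.54 m/s.
Vertical motion (up positive, ground at y = 0): 0.8100 t² − (38.54) t − 52.2 = 0, so t = (38.54 + √(38.54² + 2·1.62·52.2)) / 1.62 = (38.54 + 40.68) / 1.62 = 48.90 s.
Vertical velocity at impact: v_y = v_y0 − g t = 38.54 − 1.62 × 48.90 = −40.68 m/s.
Speed: |v| = √(vₓ² + v_y²) = √(65.95² + 40.68²) = 77.49 m/s.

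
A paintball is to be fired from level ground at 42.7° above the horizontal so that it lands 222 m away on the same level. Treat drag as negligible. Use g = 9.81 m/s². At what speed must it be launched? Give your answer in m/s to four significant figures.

46.74 m/s

On level ground R = v₀² sin 2θ / g ⇒ v₀ = √(gR / sin 2θ).
v₀ = √(9.81 × 222 / sin 85.40°) = √(2178 / 0.9968) = √2184.9 = 46.74 m/s.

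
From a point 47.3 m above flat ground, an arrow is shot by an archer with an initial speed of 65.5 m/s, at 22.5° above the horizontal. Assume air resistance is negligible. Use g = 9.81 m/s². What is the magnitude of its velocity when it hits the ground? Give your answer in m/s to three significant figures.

vₓ = 65.50 cos 22.5° = 60.51 m/s; v_y0 = 65.50 sin 22.5° = 25.07 m/s.
With up positive and y = 0 at the ground: y(t) = 47.3 + (25.07) t − 4.905 t². Setting y = 0 and taking the positive root: t = [25.07 + √(25.07² + 2·9.81·47.3)] / 9.81 = (25.07 + 39.45) / 9.81 = 6.577 s.
Vertical velocity at impact: v_y = v_y0 − g t = 25.07 − 9.81 × 6.577 = −39.45 m/s.
Speed: |v| = √(vₓ² + v_y²) = √(60.51² + 39.45²) = 72.24 m/s.

72.2 m/s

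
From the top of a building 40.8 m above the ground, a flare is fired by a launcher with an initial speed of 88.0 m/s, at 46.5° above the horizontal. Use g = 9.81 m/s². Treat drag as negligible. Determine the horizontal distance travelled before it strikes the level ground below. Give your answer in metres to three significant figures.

Resolve: vₓ = 88.00 cos 46.5° = 60.58 m/s and v_y0 = 88.00 sin 46.5° = 63.83 m/s.
The projectile lands when y = 40.8 + (63.83) t − ½·9.81·t² = 0. Positive root: t = (63.83 + √(63.83² + 2·9.81·40.8)) / 9.81 = (63.83 + 69.82) / 9.81 = 13.62 s.
Horizontal distance: R = vₓ t = 60.58 × 13.62 = 825.3 m.

825 m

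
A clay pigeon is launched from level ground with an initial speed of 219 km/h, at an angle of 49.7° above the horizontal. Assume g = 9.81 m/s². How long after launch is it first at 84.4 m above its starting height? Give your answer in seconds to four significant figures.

Convert: 219 km/h = 219/3.6 = 60.83 m/s.
Components: vₓ = 60.83 cos 49.7° = 39.35 m/s, v_y0 = 60.83 sin 49.7° = 46.40 m/s.
Require v_y0 t − ½ g t² = 84.4, i.e. 4.905 t² − 46.40 t + 84.4 = 0.
t = [46.40 ± √(46.40² − 2·9.81·84.4)] / 9.81 = (46.40 ± 22.29) / 9.81, so t = 2.458 s or t = 7.001 s.
The first (ascending) time is 2.458 s.

2.458 s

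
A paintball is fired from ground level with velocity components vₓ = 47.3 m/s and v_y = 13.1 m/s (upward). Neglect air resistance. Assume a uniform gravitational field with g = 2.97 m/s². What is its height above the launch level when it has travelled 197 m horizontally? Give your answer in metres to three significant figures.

28.8 m

At x = 197 m, t = x/vₓ = 197/47.30 = 4.165 s.
Height: y = v_y0 t − ½ g t² = 13.10 × 4.165 − 1.485 × 4.165² = 54.56 − 25.76 = 28.80 m.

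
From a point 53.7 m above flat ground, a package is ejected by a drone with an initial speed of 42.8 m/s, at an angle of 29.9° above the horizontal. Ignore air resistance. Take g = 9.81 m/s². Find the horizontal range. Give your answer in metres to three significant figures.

228 m

vₓ = 42.80 cos 29.9° = 37.10 m/s; v_y0 = 42.80 sin 29.9° = 21.34 m/s.
With up positive and y = 0 at the ground: y(t) = 53.7 + (21.34) t − 4.905 t². Setting y = 0 and taking the positive root: t = [21.34 + √(21.34² + 2·9.81·53.7)] / 9.81 = (21.34 + 38.84) / 9.81 = 6.134 s.
Horizontal distance: R = vₓ t = 37.10 × 6.134 = 227.6 m.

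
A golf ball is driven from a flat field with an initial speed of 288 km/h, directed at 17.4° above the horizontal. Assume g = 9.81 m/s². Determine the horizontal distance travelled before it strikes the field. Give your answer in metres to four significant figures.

Convert: 288 km/h = 288/3.6 = 80.00 m/s.
Horizontal component vₓ = 80.00 cos 17.4° = 76.34 m/s; vertical v_y0 = 80.00 sin 17.4° = 23.92 m/s.
Time aloft: T = 2 v_y0 / g = 2 × 23.92 / 9.81 = 4.877 s.
Horizontal distance R = vₓ T = 76.34 × 4.877 = 372.3 m.

372.3 m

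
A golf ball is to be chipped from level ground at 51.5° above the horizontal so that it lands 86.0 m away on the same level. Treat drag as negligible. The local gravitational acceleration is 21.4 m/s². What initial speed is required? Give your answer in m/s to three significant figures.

From R = (v₀² / g) sin 2θ: v₀ = √(gR / sin 2θ).
v₀ = √(21.4 × 86.0 / sin 103.0°) = √(1840 / 0.9744) = √1888.8 = 43.46 m/s.

43.5 m/s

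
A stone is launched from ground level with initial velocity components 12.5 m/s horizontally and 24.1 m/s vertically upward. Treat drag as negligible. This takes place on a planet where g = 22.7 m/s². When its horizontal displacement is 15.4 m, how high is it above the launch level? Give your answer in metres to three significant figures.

x = vₓ t ⇒ t = 15.4/12.50 = 1.232 s.
Height: y = v_y0 t − ½ g t² = 24.10 × 1.232 − 11.35 × 1.232² = 29.69 − 17.23 = 12.46 m.

12.5 m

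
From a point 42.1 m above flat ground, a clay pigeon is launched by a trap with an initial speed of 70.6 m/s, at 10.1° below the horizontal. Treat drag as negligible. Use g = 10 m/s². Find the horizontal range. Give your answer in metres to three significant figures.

Components: vₓ = 70.60 cos 10.1° = 69.51 m/s, v_y0 = −12.38 m/s (downward).
With up positive and y = 0 at the ground: y(t) = 42.1 + (−12.38) t − 5.000 t². Setting y = 0 and taking the positive root: t = [−12.38 + √(12.38² + 2·10.0·42.1)] / 10.0 = (−12.38 + 31.55) / 10.0 = 1.917 s.
Horizontal distance: R = vₓ t = 69.51 × 1.917 = 133.2 m.

133 m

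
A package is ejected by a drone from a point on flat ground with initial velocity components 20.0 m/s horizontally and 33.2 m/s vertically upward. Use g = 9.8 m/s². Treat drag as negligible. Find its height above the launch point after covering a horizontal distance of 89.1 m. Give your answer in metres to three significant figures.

Time to reach x = 89.1 m: t = x/vₓ = 89.1/20.00 = 4.455 s.
Height: y = v_y0 t − ½ g t² = 33.20 × 4.455 − 4.900 × 4.455² = 147.9 − 97.25 = 50.66 m.

50.7 m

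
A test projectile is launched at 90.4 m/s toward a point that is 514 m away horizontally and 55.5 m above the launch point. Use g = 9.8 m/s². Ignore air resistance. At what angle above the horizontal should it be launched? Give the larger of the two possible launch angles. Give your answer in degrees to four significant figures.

70.05°

Trajectory: y = x tanθ − g x² (1 + tan²θ)/(2v₀²). With x = 514, y = 55.5, v₀ = 90.4, g = 9.80:
158.4 tan²θ − 514 tanθ + (213.9) = 0.
tanθ = [514 ± √(514² − 4 × 158.4 × (213.9))] / (2 × 158.4) = (514 ± 358.7) / 316.8, giving tanθ = 0.4902 or 2.754.
θ = 26.12° or 70.05°; the larger is 70.05°.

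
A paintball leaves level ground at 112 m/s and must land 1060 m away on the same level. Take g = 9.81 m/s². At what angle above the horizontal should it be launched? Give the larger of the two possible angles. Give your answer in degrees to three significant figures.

R = v₀² sin 2θ / g gives sin 2θ = gR/v₀² = 9.81·1060/112² = 0.8290.
2θ = 55.99° or 180° − 55.99° = 124.0°, so θ = 28.00° or 62.00°.
The larger angle is 62.00°.

62.0°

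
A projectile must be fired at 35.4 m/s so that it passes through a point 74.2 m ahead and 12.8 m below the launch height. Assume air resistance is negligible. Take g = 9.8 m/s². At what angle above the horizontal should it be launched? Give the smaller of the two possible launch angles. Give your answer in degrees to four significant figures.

6.952°

Trajectory: y = x tanθ − g x² (1 + tan²θ)/(2v₀²). With x = 74.2, y = −12.8, v₀ = 35.4, g = 9.80:
21.53 tan²θ − 74.2 tanθ + (8.728) = 0.
tanθ = [74.2 ± √(74.2² − 4 × 21.53 × (8.728))] / (2 × 21.53) = (74.2 ± 68.95) / 43.06, giving tanθ = 0.1219 or 3.325.
θ = 6.952° or 73.26°; the smaller is 6.952°.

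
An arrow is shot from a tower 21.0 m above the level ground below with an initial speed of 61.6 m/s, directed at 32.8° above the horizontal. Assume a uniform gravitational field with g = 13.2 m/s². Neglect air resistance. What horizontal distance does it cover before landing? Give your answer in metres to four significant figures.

291.1 m

vₓ = 61.60 cos 32.8° = 51.78 m/s; v_y0 = 61.60 sin 32.8° = 33.37 m/s.
The projectile lands when y = 21.0 + (33.37) t − ½·13.2·t² = 0. Positive root: t = (33.37 + √(33.37² + 2·13.2·21.0)) / 13.2 = (33.37 + 40.84) / 13.2 = 5.622 s.
Horizontal distance: R = vₓ t = 51.78 × 5.622 = 291.1 m.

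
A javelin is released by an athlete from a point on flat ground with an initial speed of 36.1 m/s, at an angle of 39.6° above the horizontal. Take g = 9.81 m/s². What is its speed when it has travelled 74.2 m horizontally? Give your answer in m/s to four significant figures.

27.99 m/s

vₓ = 36.10 cos 39.6° = 27.82 m/s; v_y0 = 36.10 sin 39.6° = 23.01 m/s.
x = vₓ t ⇒ t = 74.2/27.82 = 2.668 s.
Vertical velocity there: v_y = v_y0 − g t = 23.01 − 9.81 × 2.668 = −3.158 m/s.
Speed: √(vₓ² + v_y²) = √(27.82² + 3.158²) = 27.99 m/s.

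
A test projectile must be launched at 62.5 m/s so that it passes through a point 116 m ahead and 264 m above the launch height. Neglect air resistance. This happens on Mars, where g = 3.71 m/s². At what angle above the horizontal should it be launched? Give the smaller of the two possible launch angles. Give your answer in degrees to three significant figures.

70.0°

Trajectory: y = x tanθ − g x² (1 + tan²θ)/(2v₀²). With x = 116, y = 264, v₀ = 62.5, g = 3.71:
6.390 tan²θ − 116 tanθ + (270.4) = 0.
tanθ = [116 ± √(116² − 4 × 6.390 × (270.4))] / (2 × 6.390) = (116 ± 80.90) / 12.78, giving tanθ = 2.746 or 15.41.
θ = 69.99° or 86.29°; the smaller is 69.99°.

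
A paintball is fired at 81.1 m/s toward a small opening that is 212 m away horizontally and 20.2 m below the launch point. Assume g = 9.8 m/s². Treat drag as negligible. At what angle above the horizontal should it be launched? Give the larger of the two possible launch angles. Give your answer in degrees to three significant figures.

Trajectory: y = x tanθ − g x² (1 + tan²θ)/(2v₀²). With x = 212, y = −20.2, v₀ = 81.1, g = 9.80:
33.48 tan²θ − 212 tanθ + (13.28) = 0.
tanθ = [212 ± √(212² − 4 × 33.48 × (13.28))] / (2 × 33.48) = (212 ± 207.8) / 66.97, giving tanθ = 0.06329 or 6.268.
θ = 3.621° or 80.94°; the larger is 80.94°.

80.9°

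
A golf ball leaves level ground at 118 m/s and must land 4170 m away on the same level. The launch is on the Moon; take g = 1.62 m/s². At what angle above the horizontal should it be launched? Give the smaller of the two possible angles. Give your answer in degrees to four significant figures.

14.51°

From R = (v₀²/g) sin 2θ: sin 2θ = 1.62 × 4170 / 13924 = 0.4852.
2θ = 29.02° or 180° − 29.02° = 151.0°, so θ = 14.51° or 75.49°.
The smaller angle is 14.51°.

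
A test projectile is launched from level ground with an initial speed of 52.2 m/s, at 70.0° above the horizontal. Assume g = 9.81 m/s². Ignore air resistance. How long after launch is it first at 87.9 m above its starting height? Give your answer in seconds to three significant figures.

Resolve: vₓ = 52.20 cos 70.0° = 17.85 m/s and v_y0 = 52.20 sin 70.0° = 49.05 m/s.
Height y(t) = 49.05 t − 4.905 t² = 87.9 gives 4.905 t² − 49.05 t + 87.9 = 0.
Quadratic formula: t = (49.05 ± √681.50) / 9.81 = (49.05 ± 26.11) / 9.81 → t = 2.339 s or 7.661 s.
The first (ascending) time is 2.339 s.

2.34 s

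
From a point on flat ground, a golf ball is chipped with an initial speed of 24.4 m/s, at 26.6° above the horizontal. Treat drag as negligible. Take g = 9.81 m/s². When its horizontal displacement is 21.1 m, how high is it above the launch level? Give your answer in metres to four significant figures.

5.978 m

Horizontal component vₓ = 24.40 cos 26.6° = 21.82 m/s; vertical v_y0 = 24.40 sin 26.6° = 10.93 m/s.
Time to reach x = 21.1 m: t = x/vₓ = 21.1/21.82 = 0.9671 s.
Height: y = v_y0 t − ½ g t² = 10.93 × 0.9671 − 4.905 × 0.9671² = 10.57 − 4.588 = 5.978 m.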